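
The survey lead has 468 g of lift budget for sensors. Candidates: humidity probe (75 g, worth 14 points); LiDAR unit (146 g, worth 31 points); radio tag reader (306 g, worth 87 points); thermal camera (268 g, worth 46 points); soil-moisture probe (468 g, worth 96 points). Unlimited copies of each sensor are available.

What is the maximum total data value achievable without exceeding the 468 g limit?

118

LiDAR unit + radio tag reader uses 452 of the 468 g and totals 118.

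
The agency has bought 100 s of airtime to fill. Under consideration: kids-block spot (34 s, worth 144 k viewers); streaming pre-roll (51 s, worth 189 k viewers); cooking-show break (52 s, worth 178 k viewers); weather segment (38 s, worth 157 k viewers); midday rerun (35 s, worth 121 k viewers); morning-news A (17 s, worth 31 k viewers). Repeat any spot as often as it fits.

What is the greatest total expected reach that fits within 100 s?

Density check — kids-block spot 4.24, weather segment 4.13, streaming pre-roll 3.71 are the best per s.
Taking the top-ratio spots first gives 2×kids-block spot + morning-news A for 319 (85 s).
The 85 s tied up in 2×kids-block spot and morning-news A is better spent on streaming pre-roll + weather segment — total rises to 346 (89 s).
That's the maximum — no swap from here does better than 346.

346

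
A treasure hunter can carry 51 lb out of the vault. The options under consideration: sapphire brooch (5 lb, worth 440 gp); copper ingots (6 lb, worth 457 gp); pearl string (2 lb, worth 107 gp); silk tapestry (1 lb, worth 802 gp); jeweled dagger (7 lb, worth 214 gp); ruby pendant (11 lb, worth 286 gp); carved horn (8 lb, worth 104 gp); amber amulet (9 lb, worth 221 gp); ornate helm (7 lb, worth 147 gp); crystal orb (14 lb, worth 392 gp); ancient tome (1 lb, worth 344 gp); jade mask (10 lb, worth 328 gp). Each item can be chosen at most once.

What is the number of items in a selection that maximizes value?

Optimal total is 3156.
sapphire brooch + copper ingots + pearl string + silk tapestry + ruby pendant + crystal orb + ancient tome + jade mask hits 3156 at 50 lb.
Every optimal selection uses 8 items.

8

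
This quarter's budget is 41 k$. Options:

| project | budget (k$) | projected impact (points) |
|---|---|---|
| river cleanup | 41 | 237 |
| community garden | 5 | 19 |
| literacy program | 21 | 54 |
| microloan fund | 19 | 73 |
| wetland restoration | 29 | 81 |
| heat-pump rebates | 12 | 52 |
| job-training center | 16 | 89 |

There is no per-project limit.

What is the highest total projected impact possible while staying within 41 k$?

237

River cleanup uses 41 of the 41 k$ and totals 237.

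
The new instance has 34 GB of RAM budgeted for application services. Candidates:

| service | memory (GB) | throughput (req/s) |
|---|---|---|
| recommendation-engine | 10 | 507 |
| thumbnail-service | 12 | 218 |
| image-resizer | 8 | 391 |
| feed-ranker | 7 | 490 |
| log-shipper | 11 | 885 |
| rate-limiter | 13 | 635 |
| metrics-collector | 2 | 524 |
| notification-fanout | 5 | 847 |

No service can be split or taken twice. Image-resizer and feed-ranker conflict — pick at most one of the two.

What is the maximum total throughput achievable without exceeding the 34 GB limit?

2891

Log-shipper + rate-limiter + metrics-collector + notification-fanout uses 31 of the 34 GB and totals 2891.
Nothing else feasible within 34 GB beats 2891.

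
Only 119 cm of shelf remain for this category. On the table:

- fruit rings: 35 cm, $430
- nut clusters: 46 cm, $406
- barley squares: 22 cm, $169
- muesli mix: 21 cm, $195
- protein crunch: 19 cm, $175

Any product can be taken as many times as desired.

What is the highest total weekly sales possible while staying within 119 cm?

1290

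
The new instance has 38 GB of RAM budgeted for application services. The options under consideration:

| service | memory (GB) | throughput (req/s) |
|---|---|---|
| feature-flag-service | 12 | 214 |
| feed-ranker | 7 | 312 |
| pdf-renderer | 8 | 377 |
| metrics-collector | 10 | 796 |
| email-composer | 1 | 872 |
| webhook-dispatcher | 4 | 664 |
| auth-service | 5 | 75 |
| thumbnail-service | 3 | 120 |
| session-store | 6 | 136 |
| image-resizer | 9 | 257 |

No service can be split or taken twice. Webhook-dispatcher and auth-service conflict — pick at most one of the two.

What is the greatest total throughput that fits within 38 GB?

Feed-ranker + pdf-renderer + metrics-collector + email-composer + webhook-dispatcher + session-store uses 36 of the 38 GB and totals 3157.
An exhaustive check of the 1024 subsets confirms 3157.

3157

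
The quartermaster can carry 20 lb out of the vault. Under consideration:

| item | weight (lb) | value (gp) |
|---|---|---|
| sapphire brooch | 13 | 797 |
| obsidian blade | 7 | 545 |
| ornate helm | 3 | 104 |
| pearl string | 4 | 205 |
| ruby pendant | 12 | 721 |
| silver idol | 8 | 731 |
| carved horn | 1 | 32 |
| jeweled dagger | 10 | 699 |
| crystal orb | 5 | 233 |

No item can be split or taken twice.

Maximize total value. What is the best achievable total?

1513

By value per lb: silver idol 91.38, obsidian blade 77.86, jeweled dagger 69.90, sapphire brooch 61.31 lead.
Best packing: obsidian blade + pearl string + silver idol + carved horn — 20 lb, 1513 total.
Next best is obsidian blade + silver idol + crystal orb at 1509 (20 lb) — short by 4.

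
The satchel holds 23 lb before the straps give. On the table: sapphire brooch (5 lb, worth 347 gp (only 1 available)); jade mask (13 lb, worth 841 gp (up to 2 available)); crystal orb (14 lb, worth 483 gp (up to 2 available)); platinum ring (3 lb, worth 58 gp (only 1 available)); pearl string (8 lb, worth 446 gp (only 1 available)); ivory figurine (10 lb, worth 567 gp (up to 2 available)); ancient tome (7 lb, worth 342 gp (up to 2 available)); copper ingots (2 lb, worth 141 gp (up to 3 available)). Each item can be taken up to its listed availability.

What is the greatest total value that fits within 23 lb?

Ranking by ratio (value/lb): copper ingots 70.50, sapphire brooch 69.40, jade mask 64.69, ivory figurine 56.70.
Taking the top-ratio items first gives sapphire brooch + ivory figurine + 3×copper ingots for 1337 (21 lb).
Replace ivory figurine and copper ingots with jade mask: the trade gains 133 net, giving 1470 at 22 lb.

1470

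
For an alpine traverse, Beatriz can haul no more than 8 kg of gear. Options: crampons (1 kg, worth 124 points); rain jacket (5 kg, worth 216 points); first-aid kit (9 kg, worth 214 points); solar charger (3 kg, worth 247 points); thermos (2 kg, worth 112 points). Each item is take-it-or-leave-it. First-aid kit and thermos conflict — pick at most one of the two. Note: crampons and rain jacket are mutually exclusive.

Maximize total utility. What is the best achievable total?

483

By utility per kg: crampons 124.00, solar charger 82.33, thermos 56.00, rain jacket 43.20 lead.
Best packing: crampons + solar charger + thermos — 6 kg, 483 total.
The closest alternative, rain jacket + solar charger, reaches only 463.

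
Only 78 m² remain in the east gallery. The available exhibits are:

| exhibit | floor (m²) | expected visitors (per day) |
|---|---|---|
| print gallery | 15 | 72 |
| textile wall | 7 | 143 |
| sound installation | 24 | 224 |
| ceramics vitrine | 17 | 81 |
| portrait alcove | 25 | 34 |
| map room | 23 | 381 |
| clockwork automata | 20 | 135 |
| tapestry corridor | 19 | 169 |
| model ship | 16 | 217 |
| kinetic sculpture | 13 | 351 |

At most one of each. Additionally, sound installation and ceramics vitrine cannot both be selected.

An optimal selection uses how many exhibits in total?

5

Best achievable expected visitors is 1261.
textile wall + map room + tapestry corridor + model ship + kinetic sculpture hits 1261 at 78 m².
All optima have 5 exhibits.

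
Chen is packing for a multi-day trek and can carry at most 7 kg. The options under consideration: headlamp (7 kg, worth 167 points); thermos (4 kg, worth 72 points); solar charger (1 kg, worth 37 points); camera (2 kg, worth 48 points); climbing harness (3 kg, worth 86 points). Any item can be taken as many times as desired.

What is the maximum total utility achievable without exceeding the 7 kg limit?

259

Best packing: 7×solar charger — 7 kg, 259 total.
Nothing else within 7 kg beats 259.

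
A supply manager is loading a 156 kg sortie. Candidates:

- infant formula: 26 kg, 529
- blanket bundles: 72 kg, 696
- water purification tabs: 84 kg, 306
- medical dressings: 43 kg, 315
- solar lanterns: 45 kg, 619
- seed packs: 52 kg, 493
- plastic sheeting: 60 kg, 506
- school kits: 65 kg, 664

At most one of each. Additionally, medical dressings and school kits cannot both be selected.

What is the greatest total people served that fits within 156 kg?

1844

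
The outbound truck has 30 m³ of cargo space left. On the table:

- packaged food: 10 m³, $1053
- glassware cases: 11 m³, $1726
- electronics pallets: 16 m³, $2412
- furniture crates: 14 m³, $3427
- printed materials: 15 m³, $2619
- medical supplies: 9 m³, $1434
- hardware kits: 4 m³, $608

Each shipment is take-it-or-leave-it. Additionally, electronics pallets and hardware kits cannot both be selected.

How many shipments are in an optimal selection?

The maximum revenue within 30 m³ is 6046.
One optimal bundle: furniture crates + printed materials (29 m³).
Every optimal selection uses 2 shipments.

2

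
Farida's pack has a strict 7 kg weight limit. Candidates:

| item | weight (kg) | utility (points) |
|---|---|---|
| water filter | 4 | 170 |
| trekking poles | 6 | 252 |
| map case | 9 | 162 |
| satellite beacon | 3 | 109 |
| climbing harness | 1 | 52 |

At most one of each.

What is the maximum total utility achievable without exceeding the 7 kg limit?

304

The ratio heuristic lands on water filter + climbing harness (222) but leaves 2 kg idle.
Replace water filter with trekking poles: the trade gains 82 net, giving 304 at 7 kg.
That's the maximum — no swap from here does better than 304.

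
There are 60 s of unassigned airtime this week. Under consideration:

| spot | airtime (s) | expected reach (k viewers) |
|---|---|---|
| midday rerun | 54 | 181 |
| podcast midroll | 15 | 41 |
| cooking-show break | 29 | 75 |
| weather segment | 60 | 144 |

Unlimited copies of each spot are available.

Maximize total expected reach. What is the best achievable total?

The ratio ordering already packs tightly: midday rerun, 54 s, 181.
No other feasible combination exceeds 181.

181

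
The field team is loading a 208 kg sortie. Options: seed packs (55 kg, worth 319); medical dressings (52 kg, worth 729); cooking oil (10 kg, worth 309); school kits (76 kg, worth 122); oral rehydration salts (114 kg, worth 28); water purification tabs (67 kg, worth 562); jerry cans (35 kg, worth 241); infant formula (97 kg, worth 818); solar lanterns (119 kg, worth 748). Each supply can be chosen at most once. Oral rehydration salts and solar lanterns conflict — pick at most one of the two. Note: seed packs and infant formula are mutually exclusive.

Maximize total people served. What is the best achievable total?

2097

By people served per kg: cooking oil 30.90, medical dressings 14.02, infant formula 8.43, water purification tabs 8.39 lead.
Taking medical dressings + cooking oil + jerry cans + infant formula: 194 kg used, 2097 in people served.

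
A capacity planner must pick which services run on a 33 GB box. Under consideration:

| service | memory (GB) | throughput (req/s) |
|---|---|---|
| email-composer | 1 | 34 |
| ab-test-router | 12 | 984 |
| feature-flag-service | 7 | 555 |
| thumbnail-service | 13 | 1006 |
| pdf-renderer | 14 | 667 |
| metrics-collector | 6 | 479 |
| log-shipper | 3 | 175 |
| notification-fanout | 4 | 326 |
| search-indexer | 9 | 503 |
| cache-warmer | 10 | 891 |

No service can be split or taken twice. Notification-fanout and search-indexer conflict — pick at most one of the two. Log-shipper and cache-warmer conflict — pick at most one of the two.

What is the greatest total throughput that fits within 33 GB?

By throughput per GB: cache-warmer 89.10, ab-test-router 82.00, notification-fanout 81.50, metrics-collector 79.83 lead.
Taking the top-ratio services first gives email-composer + ab-test-router + metrics-collector + notification-fanout + cache-warmer for 2714 (33 GB).
Replace email-composer and metrics-collector with feature-flag-service: the trade gains 42 net, giving 2756 at 33 GB.
Runner-up email-composer + ab-test-router + metrics-collector + notification-fanout + cache-warmer tops out at 2714.

2756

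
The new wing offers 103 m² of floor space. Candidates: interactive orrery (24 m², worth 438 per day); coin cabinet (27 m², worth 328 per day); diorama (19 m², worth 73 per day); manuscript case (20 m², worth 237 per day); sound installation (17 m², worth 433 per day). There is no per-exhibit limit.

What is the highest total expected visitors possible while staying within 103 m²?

Best packing: 6×sound installation — 102 m², 2598 total.
Every other selection either busts 103 m² or fails to beat 2598.

2598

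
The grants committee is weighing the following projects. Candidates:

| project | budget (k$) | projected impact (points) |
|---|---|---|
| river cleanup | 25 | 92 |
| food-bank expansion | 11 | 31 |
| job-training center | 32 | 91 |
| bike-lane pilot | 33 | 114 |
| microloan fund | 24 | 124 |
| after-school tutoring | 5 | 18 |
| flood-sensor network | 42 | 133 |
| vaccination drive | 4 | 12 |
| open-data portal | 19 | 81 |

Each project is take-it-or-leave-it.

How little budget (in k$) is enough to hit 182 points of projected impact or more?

Look for the lowest-budget combination reaching 182.
microloan fund + open-data portal: 205 projected impact at 43 k$.
No combination under 43 k$ hits 182.

43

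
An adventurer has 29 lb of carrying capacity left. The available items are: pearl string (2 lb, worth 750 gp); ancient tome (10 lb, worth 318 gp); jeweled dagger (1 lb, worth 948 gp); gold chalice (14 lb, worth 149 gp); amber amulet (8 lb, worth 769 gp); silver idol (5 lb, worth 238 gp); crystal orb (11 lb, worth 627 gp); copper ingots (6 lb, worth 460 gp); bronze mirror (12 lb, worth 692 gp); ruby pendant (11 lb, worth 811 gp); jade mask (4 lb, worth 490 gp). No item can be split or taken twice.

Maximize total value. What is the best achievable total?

The ratio heuristic lands on pearl string + jeweled dagger + amber amulet + silver idol + copper ingots + jade mask (3655) but leaves 3 lb idle.
Replace silver idol and copper ingots with ruby pendant: the trade gains 113 net, giving 3768 at 26 lb.

3768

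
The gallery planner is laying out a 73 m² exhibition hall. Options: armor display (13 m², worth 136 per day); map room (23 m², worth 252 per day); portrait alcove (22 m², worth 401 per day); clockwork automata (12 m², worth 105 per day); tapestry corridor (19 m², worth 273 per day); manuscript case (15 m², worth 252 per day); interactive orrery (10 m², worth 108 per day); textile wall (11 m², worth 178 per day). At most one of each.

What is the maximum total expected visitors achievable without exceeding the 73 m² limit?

1104

Portrait alcove + tapestry corridor + manuscript case + textile wall uses 67 of the 73 m² and totals 1104.
Every other selection either busts 73 m² or fails to beat 1104.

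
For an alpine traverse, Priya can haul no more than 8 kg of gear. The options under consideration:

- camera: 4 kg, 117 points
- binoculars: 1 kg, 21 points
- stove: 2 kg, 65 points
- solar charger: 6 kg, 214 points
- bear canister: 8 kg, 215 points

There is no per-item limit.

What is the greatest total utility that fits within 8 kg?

279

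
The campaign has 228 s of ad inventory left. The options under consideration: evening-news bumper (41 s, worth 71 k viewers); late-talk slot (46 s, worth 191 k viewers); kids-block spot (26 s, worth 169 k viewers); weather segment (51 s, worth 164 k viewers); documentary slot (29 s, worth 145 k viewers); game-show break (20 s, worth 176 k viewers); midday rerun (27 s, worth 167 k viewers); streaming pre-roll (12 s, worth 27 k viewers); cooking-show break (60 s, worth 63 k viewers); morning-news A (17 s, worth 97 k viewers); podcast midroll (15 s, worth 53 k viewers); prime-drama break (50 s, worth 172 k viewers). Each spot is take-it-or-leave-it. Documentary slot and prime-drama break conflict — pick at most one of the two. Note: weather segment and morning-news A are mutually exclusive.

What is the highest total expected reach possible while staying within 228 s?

Greedy by ratio would take late-talk slot + kids-block spot + documentary slot + game-show break + midday rerun + streaming pre-roll + morning-news A + podcast midroll: 192 s used, total 1025.
The 17 s tied up in morning-news A is better spent on weather segment — total rises to 1092 (226 s).
Runner-up evening-news bumper + late-talk slot + kids-block spot + documentary slot + game-show break + midday rerun + morning-news A + podcast midroll tops out at 1069.

1092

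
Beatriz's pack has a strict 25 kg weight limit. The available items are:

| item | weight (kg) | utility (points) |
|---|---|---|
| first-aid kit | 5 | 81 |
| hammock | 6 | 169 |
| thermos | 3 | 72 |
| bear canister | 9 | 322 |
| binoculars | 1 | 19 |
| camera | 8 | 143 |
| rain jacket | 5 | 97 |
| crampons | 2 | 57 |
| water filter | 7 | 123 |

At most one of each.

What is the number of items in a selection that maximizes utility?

Best achievable utility is 717.
One optimal bundle: hammock + thermos + bear canister + rain jacket + crampons (25 kg).
Every optimal selection uses 5 items.

5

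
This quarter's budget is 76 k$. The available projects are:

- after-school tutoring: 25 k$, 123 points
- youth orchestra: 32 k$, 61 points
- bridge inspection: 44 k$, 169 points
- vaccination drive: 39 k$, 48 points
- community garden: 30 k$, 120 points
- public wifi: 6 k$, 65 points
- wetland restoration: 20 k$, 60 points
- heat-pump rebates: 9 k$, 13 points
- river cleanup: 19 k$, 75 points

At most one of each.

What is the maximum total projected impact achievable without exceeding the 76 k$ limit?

357

A density-first pass picks after-school tutoring + community garden + public wifi + heat-pump rebates — 321 at 70 k$.
Replace community garden and heat-pump rebates with bridge inspection: the trade gains 36 net, giving 357 at 75 k$.
Every other selection either busts 76 k$ or fails to beat 357.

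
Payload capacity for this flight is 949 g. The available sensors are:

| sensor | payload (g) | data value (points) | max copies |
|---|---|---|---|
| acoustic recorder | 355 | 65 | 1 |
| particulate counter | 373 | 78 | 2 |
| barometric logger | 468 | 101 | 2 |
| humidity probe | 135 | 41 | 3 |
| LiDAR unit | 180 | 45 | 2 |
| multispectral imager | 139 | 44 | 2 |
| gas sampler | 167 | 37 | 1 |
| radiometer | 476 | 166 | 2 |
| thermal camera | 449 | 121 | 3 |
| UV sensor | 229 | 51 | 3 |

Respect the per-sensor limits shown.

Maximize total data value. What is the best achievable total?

299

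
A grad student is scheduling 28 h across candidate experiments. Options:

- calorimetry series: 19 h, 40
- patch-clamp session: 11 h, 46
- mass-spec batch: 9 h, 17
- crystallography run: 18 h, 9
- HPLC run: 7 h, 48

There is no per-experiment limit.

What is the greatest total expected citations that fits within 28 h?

4×HPLC run uses 28 of the 28 h and totals 192.
That's the maximum — no swap from here does better than 192.

192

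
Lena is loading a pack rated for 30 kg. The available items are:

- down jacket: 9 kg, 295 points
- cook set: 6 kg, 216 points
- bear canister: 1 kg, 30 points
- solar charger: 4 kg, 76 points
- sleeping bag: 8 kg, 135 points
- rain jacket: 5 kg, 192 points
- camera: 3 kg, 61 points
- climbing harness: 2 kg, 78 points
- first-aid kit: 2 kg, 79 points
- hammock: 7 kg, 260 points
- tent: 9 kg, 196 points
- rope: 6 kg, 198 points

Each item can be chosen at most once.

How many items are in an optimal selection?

Best achievable utility is 1072.
For example down jacket + cook set + bear canister + rain jacket + first-aid kit + hammock achieves it, using 30 kg.
All optima have 6 items.

6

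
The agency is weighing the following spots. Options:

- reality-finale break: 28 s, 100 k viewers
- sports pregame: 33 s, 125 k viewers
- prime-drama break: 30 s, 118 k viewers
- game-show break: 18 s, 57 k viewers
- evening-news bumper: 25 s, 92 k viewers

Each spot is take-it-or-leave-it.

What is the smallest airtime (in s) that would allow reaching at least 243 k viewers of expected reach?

63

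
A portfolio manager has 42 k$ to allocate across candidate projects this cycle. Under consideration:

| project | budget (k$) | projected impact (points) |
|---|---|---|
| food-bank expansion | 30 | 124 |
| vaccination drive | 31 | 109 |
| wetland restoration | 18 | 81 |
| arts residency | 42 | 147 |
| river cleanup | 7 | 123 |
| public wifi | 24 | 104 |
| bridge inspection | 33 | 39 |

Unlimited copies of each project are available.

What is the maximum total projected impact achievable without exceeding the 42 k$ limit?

By projected impact per k$: river cleanup 17.57, wetland restoration 4.50, public wifi 4.33, food-bank expansion 4.13 lead.
Taking 6×river cleanup: 42 k$ used, 738 in projected impact.

738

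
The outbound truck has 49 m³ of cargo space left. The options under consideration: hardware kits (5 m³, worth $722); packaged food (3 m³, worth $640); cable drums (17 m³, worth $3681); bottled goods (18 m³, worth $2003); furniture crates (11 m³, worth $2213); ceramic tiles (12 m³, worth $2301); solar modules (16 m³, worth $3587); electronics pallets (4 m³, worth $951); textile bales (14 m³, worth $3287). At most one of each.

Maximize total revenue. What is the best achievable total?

Filling by ratio: packaged food + furniture crates + solar modules + electronics pallets + textile bales for 10678, with 1 m³ left unused.
Dropping solar modules frees 16 m³; slotting in cable drums (17 m³) lifts the total to 10772 at 49 m³.
No other feasible combination exceeds 10772.

10772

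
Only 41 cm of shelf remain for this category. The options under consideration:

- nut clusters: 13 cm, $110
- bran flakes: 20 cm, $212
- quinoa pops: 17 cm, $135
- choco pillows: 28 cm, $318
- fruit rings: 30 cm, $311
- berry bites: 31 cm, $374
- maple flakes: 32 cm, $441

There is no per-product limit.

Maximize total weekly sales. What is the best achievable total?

441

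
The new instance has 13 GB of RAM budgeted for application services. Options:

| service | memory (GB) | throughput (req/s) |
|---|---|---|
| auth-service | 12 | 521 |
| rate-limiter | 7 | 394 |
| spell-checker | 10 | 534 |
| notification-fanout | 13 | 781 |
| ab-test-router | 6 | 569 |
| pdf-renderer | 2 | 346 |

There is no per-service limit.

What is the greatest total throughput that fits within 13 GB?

Best packing: 6×pdf-renderer — 12 GB, 2076 total.
The spare 1 GB is too small for any remaining service, and no exchange beats 2076.

2076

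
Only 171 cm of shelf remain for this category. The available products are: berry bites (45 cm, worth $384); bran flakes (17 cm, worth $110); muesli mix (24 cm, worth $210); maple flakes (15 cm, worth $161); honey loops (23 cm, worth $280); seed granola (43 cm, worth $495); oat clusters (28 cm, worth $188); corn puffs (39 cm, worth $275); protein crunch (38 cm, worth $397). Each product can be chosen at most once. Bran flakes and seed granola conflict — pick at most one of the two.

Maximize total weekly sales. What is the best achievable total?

Best packing: muesli mix + maple flakes + honey loops + seed granola + oat clusters + protein crunch — 171 cm, 1731 total.

1731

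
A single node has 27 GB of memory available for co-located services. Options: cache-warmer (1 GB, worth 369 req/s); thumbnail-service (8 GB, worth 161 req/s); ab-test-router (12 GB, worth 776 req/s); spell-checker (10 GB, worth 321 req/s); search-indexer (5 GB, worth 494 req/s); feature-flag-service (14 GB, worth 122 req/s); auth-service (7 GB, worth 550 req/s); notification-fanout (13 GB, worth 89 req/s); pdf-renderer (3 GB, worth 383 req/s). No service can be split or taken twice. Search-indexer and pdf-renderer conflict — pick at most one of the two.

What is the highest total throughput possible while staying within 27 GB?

2189

Cache-warmer + ab-test-router + search-indexer + auth-service uses 25 of the 27 GB and totals 2189.
Every other selection either busts 27 GB or breaks a pairing rule or fails to beat 2189.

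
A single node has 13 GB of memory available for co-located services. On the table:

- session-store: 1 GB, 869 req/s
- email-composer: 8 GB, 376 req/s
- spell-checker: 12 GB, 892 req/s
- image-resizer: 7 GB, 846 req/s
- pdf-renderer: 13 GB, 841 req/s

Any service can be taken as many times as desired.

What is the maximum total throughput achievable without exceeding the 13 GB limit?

The ratio ordering already packs tightly: 13×session-store, 13 GB, 11297.
That's the maximum — no swap from here does better than 11297.

11297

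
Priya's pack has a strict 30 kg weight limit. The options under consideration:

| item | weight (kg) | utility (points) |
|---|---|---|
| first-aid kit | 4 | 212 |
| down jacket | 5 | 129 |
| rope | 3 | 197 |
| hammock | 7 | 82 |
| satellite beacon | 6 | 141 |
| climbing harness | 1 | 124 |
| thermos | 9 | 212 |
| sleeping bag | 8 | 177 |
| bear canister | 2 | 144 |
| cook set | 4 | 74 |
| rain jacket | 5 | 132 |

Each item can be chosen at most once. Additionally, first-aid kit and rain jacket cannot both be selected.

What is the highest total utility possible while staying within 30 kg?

1159

By utility per kg: climbing harness 124.00, bear canister 72.00, rope 65.67, first-aid kit 53.00 lead.
Taking first-aid kit + down jacket + rope + satellite beacon + climbing harness + thermos + bear canister: 30 kg used, 1159 in utility.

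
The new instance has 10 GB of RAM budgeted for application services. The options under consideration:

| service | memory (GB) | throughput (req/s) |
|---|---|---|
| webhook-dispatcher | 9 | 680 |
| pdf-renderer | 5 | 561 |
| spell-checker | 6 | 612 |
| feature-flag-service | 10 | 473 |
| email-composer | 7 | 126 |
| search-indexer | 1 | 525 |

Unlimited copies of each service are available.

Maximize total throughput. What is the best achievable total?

5250

By throughput per GB: search-indexer 525.00, pdf-renderer 112.20, spell-checker 102.00 lead.
Best packing: 10×search-indexer — 10 GB, 5250 total.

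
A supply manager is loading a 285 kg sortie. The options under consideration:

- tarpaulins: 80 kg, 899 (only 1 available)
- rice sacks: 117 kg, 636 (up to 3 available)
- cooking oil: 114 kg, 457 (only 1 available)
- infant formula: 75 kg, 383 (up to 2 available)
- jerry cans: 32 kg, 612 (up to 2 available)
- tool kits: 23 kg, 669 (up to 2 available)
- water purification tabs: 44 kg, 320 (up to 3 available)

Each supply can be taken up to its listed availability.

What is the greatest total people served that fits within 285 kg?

Best packing: tarpaulins + 2×jerry cans + 2×tool kits + 2×water purification tabs — 278 kg, 4101 total.

4101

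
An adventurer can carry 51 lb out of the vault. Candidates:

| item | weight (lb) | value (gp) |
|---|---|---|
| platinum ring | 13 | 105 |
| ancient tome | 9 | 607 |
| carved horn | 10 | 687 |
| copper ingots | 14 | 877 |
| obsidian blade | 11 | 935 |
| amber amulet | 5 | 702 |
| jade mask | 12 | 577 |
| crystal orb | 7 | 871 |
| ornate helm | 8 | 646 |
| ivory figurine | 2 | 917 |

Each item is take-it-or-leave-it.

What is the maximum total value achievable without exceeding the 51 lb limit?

Ranking by ratio (value/lb): ivory figurine 458.50, amber amulet 140.40, crystal orb 124.43, obsidian blade 85.00.
Filling by ratio: carved horn + obsidian blade + amber amulet + crystal orb + ornate helm + ivory figurine for 4758, with 8 lb left unused.
The 8 lb tied up in ornate helm is better spent on copper ingots — total rises to 4989 (49 lb).
Runner-up copper ingots + obsidian blade + amber amulet + crystal orb + ornate helm + ivory figurine tops out at 4948.

4989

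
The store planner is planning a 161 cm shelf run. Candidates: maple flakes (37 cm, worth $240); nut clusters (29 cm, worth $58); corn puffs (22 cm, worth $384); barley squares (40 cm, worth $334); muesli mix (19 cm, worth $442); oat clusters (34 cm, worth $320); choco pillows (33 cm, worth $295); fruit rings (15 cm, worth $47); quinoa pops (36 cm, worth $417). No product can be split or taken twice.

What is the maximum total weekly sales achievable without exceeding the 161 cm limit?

Corn puffs + muesli mix + oat clusters + choco pillows + fruit rings + quinoa pops uses 159 of the 161 cm and totals 1905.
No other feasible combination exceeds 1905.

1905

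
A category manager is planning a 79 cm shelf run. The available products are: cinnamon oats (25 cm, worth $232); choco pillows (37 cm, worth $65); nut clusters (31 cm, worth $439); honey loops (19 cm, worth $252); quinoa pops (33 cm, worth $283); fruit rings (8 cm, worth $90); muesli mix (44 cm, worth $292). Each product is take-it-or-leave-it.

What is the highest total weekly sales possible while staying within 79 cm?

923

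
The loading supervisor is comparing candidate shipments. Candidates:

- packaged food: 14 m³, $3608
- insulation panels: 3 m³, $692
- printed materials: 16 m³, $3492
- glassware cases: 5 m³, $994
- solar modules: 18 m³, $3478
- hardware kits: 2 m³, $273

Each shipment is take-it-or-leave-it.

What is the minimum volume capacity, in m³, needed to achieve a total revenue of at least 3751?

16

Minimise m³ subject to total revenue ≥ 3751.
packaged food + hardware kits reaches 3881 using 16 m³.
Below 16 m³ the best achievable stays under 3751.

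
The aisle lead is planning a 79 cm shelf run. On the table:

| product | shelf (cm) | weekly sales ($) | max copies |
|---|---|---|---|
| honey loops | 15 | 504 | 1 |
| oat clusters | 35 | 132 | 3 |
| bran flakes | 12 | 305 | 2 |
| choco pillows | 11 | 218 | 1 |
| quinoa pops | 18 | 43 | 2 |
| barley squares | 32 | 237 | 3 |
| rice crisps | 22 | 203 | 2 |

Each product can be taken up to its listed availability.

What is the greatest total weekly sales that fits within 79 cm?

1535

The ratio ordering already packs tightly: honey loops + 2×bran flakes + choco pillows + rice crisps, 72 cm, 1535.
That's the maximum — no swap from here does better than 1535.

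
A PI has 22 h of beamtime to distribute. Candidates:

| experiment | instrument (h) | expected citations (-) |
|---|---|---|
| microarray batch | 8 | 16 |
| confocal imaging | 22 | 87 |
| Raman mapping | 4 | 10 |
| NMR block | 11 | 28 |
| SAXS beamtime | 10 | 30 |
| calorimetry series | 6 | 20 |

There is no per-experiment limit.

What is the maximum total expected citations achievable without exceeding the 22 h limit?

87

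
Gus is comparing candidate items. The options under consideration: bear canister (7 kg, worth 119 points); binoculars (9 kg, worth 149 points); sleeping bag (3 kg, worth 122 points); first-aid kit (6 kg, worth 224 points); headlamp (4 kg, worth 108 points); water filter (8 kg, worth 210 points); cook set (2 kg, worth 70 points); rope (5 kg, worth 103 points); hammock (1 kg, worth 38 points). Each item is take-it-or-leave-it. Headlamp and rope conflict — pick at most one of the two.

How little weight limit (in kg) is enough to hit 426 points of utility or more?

12

Minimise kg subject to total utility ≥ 426.
sleeping bag + first-aid kit + cook set + hammock reaches 454 using 12 kg.
No combination under 12 kg hits 426.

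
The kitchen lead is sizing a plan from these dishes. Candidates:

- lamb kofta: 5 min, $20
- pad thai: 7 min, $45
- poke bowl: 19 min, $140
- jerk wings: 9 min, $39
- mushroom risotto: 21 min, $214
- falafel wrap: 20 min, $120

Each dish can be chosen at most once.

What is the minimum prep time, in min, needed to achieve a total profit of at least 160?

Look for the lowest-prep combination reaching 160.
mushroom risotto: 214 profit at 21 min.
Any bundle with less than 21 min falls short of 160.

21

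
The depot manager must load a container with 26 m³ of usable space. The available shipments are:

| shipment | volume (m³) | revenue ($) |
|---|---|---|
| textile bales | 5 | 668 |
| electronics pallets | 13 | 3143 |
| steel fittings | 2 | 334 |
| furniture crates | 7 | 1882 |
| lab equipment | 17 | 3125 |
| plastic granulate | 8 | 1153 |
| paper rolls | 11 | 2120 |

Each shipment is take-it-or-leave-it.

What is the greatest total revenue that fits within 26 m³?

5693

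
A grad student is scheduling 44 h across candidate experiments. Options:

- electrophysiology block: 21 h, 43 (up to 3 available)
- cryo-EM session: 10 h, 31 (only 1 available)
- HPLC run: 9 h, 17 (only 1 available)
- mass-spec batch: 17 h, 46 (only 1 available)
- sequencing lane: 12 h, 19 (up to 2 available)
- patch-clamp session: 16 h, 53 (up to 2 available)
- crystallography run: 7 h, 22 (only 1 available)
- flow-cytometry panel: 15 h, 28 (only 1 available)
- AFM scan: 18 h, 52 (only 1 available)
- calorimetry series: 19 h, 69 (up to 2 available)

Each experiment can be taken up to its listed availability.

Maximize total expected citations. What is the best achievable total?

144

Filling by ratio: 2×calorimetry series for 138, with 6 h left unused.
Replace calorimetry series with patch-clamp session + crystallography run: the trade gains 6 net, giving 144 at 42 h.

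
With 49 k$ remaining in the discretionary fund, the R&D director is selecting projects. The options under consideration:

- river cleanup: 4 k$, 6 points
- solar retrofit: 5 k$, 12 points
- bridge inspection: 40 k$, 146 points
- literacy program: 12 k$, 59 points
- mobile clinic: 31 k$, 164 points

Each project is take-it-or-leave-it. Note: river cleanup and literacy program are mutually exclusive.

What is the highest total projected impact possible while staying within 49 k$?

Ranking by ratio (projected impact/k$): mobile clinic 5.29, literacy program 4.92, bridge inspection 3.65.
Solar retrofit + literacy program + mobile clinic uses 48 of the 49 k$ and totals 235.

235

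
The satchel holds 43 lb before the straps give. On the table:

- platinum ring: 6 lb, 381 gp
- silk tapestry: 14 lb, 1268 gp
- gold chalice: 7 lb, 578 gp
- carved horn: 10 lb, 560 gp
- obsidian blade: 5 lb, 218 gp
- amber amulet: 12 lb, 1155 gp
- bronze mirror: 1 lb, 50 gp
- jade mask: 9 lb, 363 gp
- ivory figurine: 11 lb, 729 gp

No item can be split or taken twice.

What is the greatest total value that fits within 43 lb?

3561

The ratio heuristic lands on platinum ring + silk tapestry + gold chalice + amber amulet + bronze mirror (3432) but leaves 3 lb idle.
Dropping platinum ring and bronze mirror frees 7 lb; slotting in carved horn (10 lb) lifts the total to 3561 at 43 lb.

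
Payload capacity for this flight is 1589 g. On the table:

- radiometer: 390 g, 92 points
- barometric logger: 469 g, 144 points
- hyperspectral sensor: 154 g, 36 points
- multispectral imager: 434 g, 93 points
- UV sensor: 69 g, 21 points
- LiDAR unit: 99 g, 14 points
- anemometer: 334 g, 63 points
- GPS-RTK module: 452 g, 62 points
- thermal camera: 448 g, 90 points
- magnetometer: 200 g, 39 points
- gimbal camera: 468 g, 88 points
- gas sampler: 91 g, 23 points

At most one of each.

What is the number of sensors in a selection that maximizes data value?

The maximum data value within 1589 g is 391.
For example radiometer + barometric logger + multispectral imager + magnetometer + gas sampler achieves it, using 1584 g.
Every optimal selection uses 5 sensors.

5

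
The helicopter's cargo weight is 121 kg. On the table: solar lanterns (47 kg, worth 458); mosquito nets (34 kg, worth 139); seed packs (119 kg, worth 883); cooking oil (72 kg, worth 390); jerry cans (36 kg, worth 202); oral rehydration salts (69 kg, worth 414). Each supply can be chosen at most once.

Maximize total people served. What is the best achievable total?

By people served per kg: solar lanterns 9.74, seed packs 7.42, oral rehydration salts 6.00 lead.
Filling by ratio: solar lanterns + oral rehydration salts for 872, with 5 kg left unused.
Replace solar lanterns and oral rehydration salts with seed packs: the trade gains 11 net, giving 883 at 119 kg.
No other feasible combination exceeds 883.

883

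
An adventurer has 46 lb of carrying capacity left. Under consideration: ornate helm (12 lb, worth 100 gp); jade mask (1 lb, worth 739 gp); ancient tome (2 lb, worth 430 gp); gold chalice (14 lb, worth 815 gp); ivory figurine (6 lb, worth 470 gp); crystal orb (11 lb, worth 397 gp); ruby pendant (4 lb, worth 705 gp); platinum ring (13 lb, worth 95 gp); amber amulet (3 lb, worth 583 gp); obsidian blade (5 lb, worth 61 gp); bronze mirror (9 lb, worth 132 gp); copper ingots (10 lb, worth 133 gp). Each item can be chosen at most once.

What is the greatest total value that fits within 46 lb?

Best packing: jade mask + ancient tome + gold chalice + ivory figurine + crystal orb + ruby pendant + amber amulet + obsidian blade — 46 lb, 4200 total.

4200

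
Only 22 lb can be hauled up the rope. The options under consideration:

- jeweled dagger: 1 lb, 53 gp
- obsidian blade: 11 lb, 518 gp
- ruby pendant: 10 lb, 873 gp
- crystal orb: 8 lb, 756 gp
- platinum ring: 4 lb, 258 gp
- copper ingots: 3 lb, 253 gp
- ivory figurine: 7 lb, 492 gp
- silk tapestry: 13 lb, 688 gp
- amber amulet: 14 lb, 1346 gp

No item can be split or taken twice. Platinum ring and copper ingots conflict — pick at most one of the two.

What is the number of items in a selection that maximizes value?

Optimal total is 2102.
One optimal bundle: crystal orb + amber amulet (22 lb).
Every optimal selection uses 2 items.

2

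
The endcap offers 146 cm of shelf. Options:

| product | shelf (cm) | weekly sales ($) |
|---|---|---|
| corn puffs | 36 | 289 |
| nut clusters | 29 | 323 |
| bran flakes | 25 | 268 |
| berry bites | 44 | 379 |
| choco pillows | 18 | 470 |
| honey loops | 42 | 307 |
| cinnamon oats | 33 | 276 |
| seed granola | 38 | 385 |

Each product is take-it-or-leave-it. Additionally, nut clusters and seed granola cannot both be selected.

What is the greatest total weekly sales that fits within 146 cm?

Corn puffs + nut clusters + bran flakes + choco pillows + cinnamon oats uses 141 of the 146 cm and totals 1626.
Next best is berry bites + choco pillows + honey loops + seed granola at 1541 (142 cm) — short by 85.

1626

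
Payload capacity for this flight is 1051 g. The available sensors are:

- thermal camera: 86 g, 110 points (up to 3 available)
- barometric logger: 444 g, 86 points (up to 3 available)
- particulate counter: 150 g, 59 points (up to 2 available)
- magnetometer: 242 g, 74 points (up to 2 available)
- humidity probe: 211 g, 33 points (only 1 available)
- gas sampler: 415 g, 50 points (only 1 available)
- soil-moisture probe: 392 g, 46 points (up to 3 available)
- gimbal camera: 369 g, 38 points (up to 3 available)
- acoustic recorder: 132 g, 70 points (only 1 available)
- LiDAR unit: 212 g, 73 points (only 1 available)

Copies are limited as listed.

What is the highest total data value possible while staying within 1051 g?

607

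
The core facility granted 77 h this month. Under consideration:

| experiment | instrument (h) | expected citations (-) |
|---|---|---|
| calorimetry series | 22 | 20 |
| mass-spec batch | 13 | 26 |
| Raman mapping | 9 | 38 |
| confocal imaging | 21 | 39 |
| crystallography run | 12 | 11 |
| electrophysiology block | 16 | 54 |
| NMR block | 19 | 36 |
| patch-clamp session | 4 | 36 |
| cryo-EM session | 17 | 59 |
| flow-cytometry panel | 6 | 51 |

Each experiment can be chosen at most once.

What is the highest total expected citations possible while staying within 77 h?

277

By expected citations per h: patch-clamp session 9.00, flow-cytometry panel 8.50, Raman mapping 4.22 lead.
Taking the top-ratio experiments first gives mass-spec batch + Raman mapping + crystallography run + electrophysiology block + patch-clamp session + cryo-EM session + flow-cytometry panel for 275 (77 h).
Dropping mass-spec batch and crystallography run frees 25 h; slotting in confocal imaging (21 h) lifts the total to 277 at 73 h.
The spare 4 h is too small for any remaining experiment, and no exchange beats 277.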